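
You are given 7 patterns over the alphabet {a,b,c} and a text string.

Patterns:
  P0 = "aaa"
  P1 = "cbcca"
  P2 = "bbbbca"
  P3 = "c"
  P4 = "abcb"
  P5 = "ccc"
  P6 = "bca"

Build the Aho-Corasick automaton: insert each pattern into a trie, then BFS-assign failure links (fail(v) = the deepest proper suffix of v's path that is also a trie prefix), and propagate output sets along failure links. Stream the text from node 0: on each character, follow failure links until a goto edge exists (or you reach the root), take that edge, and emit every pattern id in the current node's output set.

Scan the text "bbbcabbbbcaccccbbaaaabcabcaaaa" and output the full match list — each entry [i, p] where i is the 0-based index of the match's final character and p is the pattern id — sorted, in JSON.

Construct AC machine:
Trie nodes:
  n0 'ε': a→1 b→9 c→4
  n1 'a': a→2 b→15
  n2 'aa': a→3
  n3 'aaa': ·  ←P0
  n4 'c': b→5 c→18  ←P3
  n5 'cb': c→6
  n6 'cbc': c→7
  n7 'cbcc': a→8
  n8 'cbcca': ·  ←P1
  n9 'b': b→10 c→20
  n10 'bb': b→11
  n11 'bbb': b→12
  n12 'bbbb': c→13
  n13 'bbbbc': a→14
  n14 'bbbbca': ·  ←P2
  n15 'ab': c→16
  n16 'abc': b→17
  n17 'abcb': ·  ←P4
  n18 'cc': c→19
  n19 'ccc': ·  ←P5
  n20 'bc': a→21
  n21 'bca': ·  ←P6

BFS fail/out derivation:
  fail(1) 'a': from fail(0)=0 chase 'a': 0 ⇒ 0;  out=∅∪out(0)=∅
  fail(4) 'c': from fail(0)=0 chase 'c': 0 ⇒ 0;  out={3}∪out(0)={3}
  fail(9) 'b': from fail(0)=0 chase 'b': 0 ⇒ 0;  out=∅∪out(0)=∅
  fail(2) 'aa': from fail(1)=0 chase 'a': 0 ⇒ 1;  out=∅∪out(1)=∅
  fail(5) 'cb': from fail(4)=0 chase 'b': 0 ⇒ 9;  out=∅∪out(9)=∅
  fail(10) 'bb': from fail(9)=0 chase 'b': 0 ⇒ 9;  out=∅∪out(9)=∅
  fail(15) 'ab': from fail(1)=0 chase 'b': 0 ⇒ 9;  out=∅∪out(9)=∅
  fail(18) 'cc': from fail(4)=0 chase 'c': 0 ⇒ 4;  out=∅∪out(4)={3}
  fail(20) 'bc': from fail(9)=0 chase 'c': 0 ⇒ 4;  out=∅∪out(4)={3}
  fail(3) 'aaa': from fail(2)=1 chase 'a': 1 ⇒ 2;  out={0}∪out(2)={0}
  fail(6) 'cbc': from fail(5)=9 chase 'c': 9 ⇒ 20;  out=∅∪out(20)={3}
  fail(11) 'bbb': from fail(10)=9 chase 'b': 9 ⇒ 10;  out=∅∪out(10)=∅
  fail(16) 'abc': from fail(15)=9 chase 'c': 9 ⇒ 20;  out=∅∪out(20)={3}
  fail(19) 'ccc': from fail(18)=4 chase 'c': 4 ⇒ 18;  out={5}∪out(18)={3,5}
  fail(21) 'bca': from fail(20)=4 chase 'a': 4→0 ⇒ 1;  out={6}∪out(1)={6}
  fail(7) 'cbcc': from fail(6)=20 chase 'c': 20→4 ⇒ 18;  out=∅∪out(18)={3}
  fail(12) 'bbbb': from fail(11)=10 chase 'b': 10 ⇒ 11;  out=∅∪out(11)=∅
  fail(17) 'abcb': from fail(16)=20 chase 'b': 20→4 ⇒ 5;  out={4}∪out(5)={4}
  fail(8) 'cbcca': from fail(7)=18 chase 'a': 18→4→0 ⇒ 1;  out={1}∪out(1)={1}
  fail(13) 'bbbbc': from fail(12)=11 chase 'c': 11→10→9 ⇒ 20;  out=∅∪out(20)={3}
  fail(14) 'bbbbca': from fail(13)=20 chase 'a': 20 ⇒ 21;  out={2}∪out(21)={2,6}

Text stream:
[0] read 'b'  n0⇒n9
[1] read 'b'  n9⇒n10
[2] read 'b'  n10⇒n11
[3] read 'c'  n11⇒n20 (fail-walked)  → match P3@[3:3]
[4] read 'a'  n20⇒n21  → match P6@[2:4]
[5] read 'b'  n21⇒n15 (fail-walked)
[6] read 'b'  n15⇒n10 (fail-walked)
[7] read 'b'  n10⇒n11
[8] read 'b'  n11⇒n12
[9] read 'c'  n12⇒n13  → match P3@[9:9]
[10] read 'a'  n13⇒n14  → match P2@[5:10],P6@[8:10]
[11] read 'c'  n14⇒n4 (fail-walked)  → match P3@[11:11]
[12] read 'c'  n4⇒n18  → match P3@[12:12]
[13] read 'c'  n18⇒n19  → match P3@[13:13],P5@[11:13]
[14] read 'c'  n19⇒n19 (fail-walked)  → match P3@[14:14],P5@[12:14]
[15] read 'b'  n19⇒n5 (fail-walked)
[16] read 'b'  n5⇒n10 (fail-walked)
[17] read 'a'  n10⇒n1 (fail-walked)
[18] read 'a'  n1⇒n2
[19] read 'a'  n2⇒n3  → match P0@[17:19]
[20] read 'a'  n3⇒n3 (fail-walked)  → match P0@[18:20]
[21] read 'b'  n3⇒n15 (fail-walked)
[22] read 'c'  n15⇒n16  → match P3@[22:22]
[23] read 'a'  n16⇒n21 (fail-walked)  → match P6@[21:23]
[24] read 'b'  n21⇒n15 (fail-walked)
[25] read 'c'  n15⇒n16  → match P3@[25:25]
[26] read 'a'  n16⇒n21 (fail-walked)  → match P6@[24:26]
[27] read 'a'  n21⇒n2 (fail-walked)
[28] read 'a'  n2⇒n3  → match P0@[26:28]
[29] read 'a'  n3⇒n3 (fail-walked)  → match P0@[27:29]

All matches (sorted): [[3,3],[4,6],[9,3],[10,2],[10,6],[11,3],[12,3],[13,3],[13,5],[14,3],[14,5],[19,0],[20,0],[22,3],[23,6],[25,3],[26,6],[28,0],[29,0]]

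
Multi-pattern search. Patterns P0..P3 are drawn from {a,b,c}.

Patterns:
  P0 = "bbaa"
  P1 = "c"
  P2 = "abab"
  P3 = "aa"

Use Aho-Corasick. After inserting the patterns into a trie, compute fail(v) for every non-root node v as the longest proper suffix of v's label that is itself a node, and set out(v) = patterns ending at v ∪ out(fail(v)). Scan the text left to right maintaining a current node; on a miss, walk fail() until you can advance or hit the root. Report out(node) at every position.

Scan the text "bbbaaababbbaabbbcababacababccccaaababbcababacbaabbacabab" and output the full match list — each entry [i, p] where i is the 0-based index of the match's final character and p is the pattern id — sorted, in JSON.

Build automaton:
Trie nodes:
  0='ε' goto a→6 b→1 c→5
  1='b' goto b→2
  2='bb' goto a→3
  3='bba' goto a→4
  4='bbaa' goto ·  [P0 ends]
  5='c' goto ·  [P1 ends]
  6='a' goto a→10 b→7
  7='ab' goto a→8
  8='aba' goto b→9
  9='abab' goto ·  [P2 ends]
  10='aa' goto ·  [P3 ends]

BFS fail/out derivation:
  n1('b'): parent n0 fail=0; on 'b' 0 → fail=0;  out ∅∪∅=∅
  n5('c'): parent n0 fail=0; on 'c' 0 → fail=0;  out {1}∪∅={1}
  n6('a'): parent n0 fail=0; on 'a' 0 → fail=0;  out ∅∪∅=∅
  n2('bb'): parent n1 fail=0; on 'b' 0 → fail=1;  out ∅∪∅=∅
  n7('ab'): parent n6 fail=0; on 'b' 0 → fail=1;  out ∅∪∅=∅
  n10('aa'): parent n6 fail=0; on 'a' 0 → fail=6;  out {3}∪∅={3}
  n3('bba'): parent n2 fail=1; on 'a' 1→0 → fail=6;  out ∅∪∅=∅
  n8('aba'): parent n7 fail=1; on 'a' 1→0 → fail=6;  out ∅∪∅=∅
  n4('bbaa'): parent n3 fail=6; on 'a' 6 → fail=10;  out {0}∪{3}={0,3}
  n9('abab'): parent n8 fail=6; on 'b' 6 → fail=7;  out {2}∪∅={2}

Scan:
pos 0 'b': at 1
pos 1 'b': at 2
pos 2 'b': at 2 (via fail)
pos 3 'a': at 3
pos 4 'a': at 4  ** P0@[1:4],P3@[3:4]
pos 5 'a': at 10 (via fail)  ** P3@[4:5]
pos 6 'b': at 7 (via fail)
pos 7 'a': at 8
pos 8 'b': at 9  ** P2@[5:8]
pos 9 'b': at 2 (via fail)
pos 10 'b': at 2 (via fail)
pos 11 'a': at 3
pos 12 'a': at 4  ** P0@[9:12],P3@[11:12]
pos 13 'b': at 7 (via fail)
pos 14 'b': at 2 (via fail)
pos 15 'b': at 2 (via fail)
pos 16 'c': at 5 (via fail)  ** P1@[16:16]
pos 17 'a': at 6 (via fail)
pos 18 'b': at 7
pos 19 'a': at 8
pos 20 'b': at 9  ** P2@[17:20]
pos 21 'a': at 8 (via fail)
pos 22 'c': at 5 (via fail)  ** P1@[22:22]
pos 23 'a': at 6 (via fail)
pos 24 'b': at 7
pos 25 'a': at 8
pos 26 'b': at 9  ** P2@[23:26]
pos 27 'c': at 5 (via fail)  ** P1@[27:27]
pos 28 'c': at 5 (via fail)  ** P1@[28:28]
pos 29 'c': at 5 (via fail)  ** P1@[29:29]
pos 30 'c': at 5 (via fail)  ** P1@[30:30]
pos 31 'a': at 6 (via fail)
pos 32 'a': at 10  ** P3@[31:32]
pos 33 'a': at 10 (via fail)  ** P3@[32:33]
pos 34 'b': at 7 (via fail)
pos 35 'a': at 8
pos 36 'b': at 9  ** P2@[33:36]
pos 37 'b': at 2 (via fail)
pos 38 'c': at 5 (via fail)  ** P1@[38:38]
pos 39 'a': at 6 (via fail)
pos 40 'b': at 7
pos 41 'a': at 8
pos 42 'b': at 9  ** P2@[39:42]
pos 43 'a': at 8 (via fail)
pos 44 'c': at 5 (via fail)  ** P1@[44:44]
pos 45 'b': at 1 (via fail)
pos 46 'a': at 6 (via fail)
pos 47 'a': at 10  ** P3@[46:47]
pos 48 'b': at 7 (via fail)
pos 49 'b': at 2 (via fail)
pos 50 'a': at 3
pos 51 'c': at 5 (via fail)  ** P1@[51:51]
pos 52 'a': at 6 (via fail)
pos 53 'b': at 7
pos 54 'a': at 8
pos 55 'b': at 9  ** P2@[52:55]

Result: [[4,0],[4,3],[5,3],[8,2],[12,0],[12,3],[16,1],[20,2],[22,1],[26,2],[27,1],[28,1],[29,1],[30,1],[32,3],[33,3],[36,2],[38,1],[42,2],[44,1],[47,3],[51,1],[55,2]]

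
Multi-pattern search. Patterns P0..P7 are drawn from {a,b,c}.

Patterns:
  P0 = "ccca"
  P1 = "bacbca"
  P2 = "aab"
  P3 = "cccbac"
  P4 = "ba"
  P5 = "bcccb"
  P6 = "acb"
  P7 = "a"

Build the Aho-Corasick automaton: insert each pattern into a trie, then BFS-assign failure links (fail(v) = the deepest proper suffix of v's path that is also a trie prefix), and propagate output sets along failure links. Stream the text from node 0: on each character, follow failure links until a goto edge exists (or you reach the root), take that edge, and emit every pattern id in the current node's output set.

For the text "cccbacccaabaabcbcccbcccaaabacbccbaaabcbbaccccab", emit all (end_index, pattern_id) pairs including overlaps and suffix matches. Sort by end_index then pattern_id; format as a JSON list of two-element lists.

Construct AC machine:
Trie nodes:
  n0 'ε': a→11 b→5 c→1
  n1 'c': c→2
  n2 'cc': c→3
  n3 'ccc': a→4 b→14
  n4 'ccca': ·  ←P0
  n5 'b': a→6 c→17
  n6 'ba': c→7  ←P4
  n7 'bac': b→8
  n8 'bacb': c→9
  n9 'bacbc': a→10
  n10 'bacbca': ·  ←P1
  n11 'a': a→12 c→21  ←P7
  n12 'aa': b→13
  n13 'aab': ·  ←P2
  n14 'cccb': a→15
  n15 'cccba': c→16
  n16 'cccbac': ·  ←P3
  n17 'bc': c→18
  n18 'bcc': c→19
  n19 'bccc': b→20
  n20 'bcccb': ·  ←P5
  n21 'ac': b→22
  n22 'acb': ·  ←P6

Failure links (BFS by depth):
  n1('c'): parent n0 fail=0; on 'c' 0 → fail=0;  out ∅∪∅=∅
  n5('b'): parent n0 fail=0; on 'b' 0 → fail=0;  out ∅∪∅=∅
  n11('a'): parent n0 fail=0; on 'a' 0 → fail=0;  out {7}∪∅={7}
  n2('cc'): parent n1 fail=0; on 'c' 0 → fail=1;  out ∅∪∅=∅
  n6('ba'): parent n5 fail=0; on 'a' 0 → fail=11;  out {4}∪{7}={4,7}
  n12('aa'): parent n11 fail=0; on 'a' 0 → fail=11;  out ∅∪{7}={7}
  n17('bc'): parent n5 fail=0; on 'c' 0 → fail=1;  out ∅∪∅=∅
  n21('ac'): parent n11 fail=0; on 'c' 0 → fail=1;  out ∅∪∅=∅
  n3('ccc'): parent n2 fail=1; on 'c' 1 → fail=2;  out ∅∪∅=∅
  n7('bac'): parent n6 fail=11; on 'c' 11 → fail=21;  out ∅∪∅=∅
  n13('aab'): parent n12 fail=11; on 'b' 11→0 → fail=5;  out {2}∪∅={2}
  n18('bcc'): parent n17 fail=1; on 'c' 1 → fail=2;  out ∅∪∅=∅
  n22('acb'): parent n21 fail=1; on 'b' 1→0 → fail=5;  out {6}∪∅={6}
  n4('ccca'): parent n3 fail=2; on 'a' 2→1→0 → fail=11;  out {0}∪{7}={0,7}
  n8('bacb'): parent n7 fail=21; on 'b' 21 → fail=22;  out ∅∪{6}={6}
  n14('cccb'): parent n3 fail=2; on 'b' 2→1→0 → fail=5;  out ∅∪∅=∅
  n19('bccc'): parent n18 fail=2; on 'c' 2 → fail=3;  out ∅∪∅=∅
  n9('bacbc'): parent n8 fail=22; on 'c' 22→5 → fail=17;  out ∅∪∅=∅
  n15('cccba'): parent n14 fail=5; on 'a' 5 → fail=6;  out ∅∪{4,7}={4,7}
  n20('bcccb'): parent n19 fail=3; on 'b' 3 → fail=14;  out {5}∪∅={5}
  n10('bacbca'): parent n9 fail=17; on 'a' 17→1→0 → fail=11;  out {1}∪{7}={1,7}
  n16('cccbac'): parent n15 fail=6; on 'c' 6 → fail=7;  out {3}∪∅={3}

Run:
[0] read 'c'  n0⇒n1
[1] read 'c'  n1⇒n2
[2] read 'c'  n2⇒n3
[3] read 'b'  n3⇒n14
[4] read 'a'  n14⇒n15  → match P4@[3:4],P7@[4:4]
[5] read 'c'  n15⇒n16  → match P3@[0:5]
[6] read 'c'  n16⇒n2 (via fail)
[7] read 'c'  n2⇒n3
[8] read 'a'  n3⇒n4  → match P0@[5:8],P7@[8:8]
[9] read 'a'  n4⇒n12 (via fail)  → match P7@[9:9]
[10] read 'b'  n12⇒n13  → match P2@[8:10]
[11] read 'a'  n13⇒n6 (via fail)  → match P4@[10:11],P7@[11:11]
[12] read 'a'  n6⇒n12 (via fail)  → match P7@[12:12]
[13] read 'b'  n12⇒n13  → match P2@[11:13]
[14] read 'c'  n13⇒n17 (via fail)
[15] read 'b'  n17⇒n5 (via fail)
[16] read 'c'  n5⇒n17
[17] read 'c'  n17⇒n18
[18] read 'c'  n18⇒n19
[19] read 'b'  n19⇒n20  → match P5@[15:19]
[20] read 'c'  n20⇒n17 (via fail)
[21] read 'c'  n17⇒n18
[22] read 'c'  n18⇒n19
[23] read 'a'  n19⇒n4 (via fail)  → match P0@[20:23],P7@[23:23]
[24] read 'a'  n4⇒n12 (via fail)  → match P7@[24:24]
[25] read 'a'  n12⇒n12 (via fail)  → match P7@[25:25]
[26] read 'b'  n12⇒n13  → match P2@[24:26]
[27] read 'a'  n13⇒n6 (via fail)  → match P4@[26:27],P7@[27:27]
[28] read 'c'  n6⇒n7
[29] read 'b'  n7⇒n8  → match P6@[27:29]
[30] read 'c'  n8⇒n9
[31] read 'c'  n9⇒n18 (via fail)
[32] read 'b'  n18⇒n5 (via fail)
[33] read 'a'  n5⇒n6  → match P4@[32:33],P7@[33:33]
[34] read 'a'  n6⇒n12 (via fail)  → match P7@[34:34]
[35] read 'a'  n12⇒n12 (via fail)  → match P7@[35:35]
[36] read 'b'  n12⇒n13  → match P2@[34:36]
[37] read 'c'  n13⇒n17 (via fail)
[38] read 'b'  n17⇒n5 (via fail)
[39] read 'b'  n5⇒n5 (via fail)
[40] read 'a'  n5⇒n6  → match P4@[39:40],P7@[40:40]
[41] read 'c'  n6⇒n7
[42] read 'c'  n7⇒n2 (via fail)
[43] read 'c'  n2⇒n3
[44] read 'c'  n3⇒n3 (via fail)
[45] read 'a'  n3⇒n4  → match P0@[42:45],P7@[45:45]
[46] read 'b'  n4⇒n5 (via fail)

All matches (sorted): [[4,4],[4,7],[5,3],[8,0],[8,7],[9,7],[10,2],[11,4],[11,7],[12,7],[13,2],[19,5],[23,0],[23,7],[24,7],[25,7],[26,2],[27,4],[27,7],[29,6],[33,4],[33,7],[34,7],[35,7],[36,2],[40,4],[40,7],[45,0],[45,7]]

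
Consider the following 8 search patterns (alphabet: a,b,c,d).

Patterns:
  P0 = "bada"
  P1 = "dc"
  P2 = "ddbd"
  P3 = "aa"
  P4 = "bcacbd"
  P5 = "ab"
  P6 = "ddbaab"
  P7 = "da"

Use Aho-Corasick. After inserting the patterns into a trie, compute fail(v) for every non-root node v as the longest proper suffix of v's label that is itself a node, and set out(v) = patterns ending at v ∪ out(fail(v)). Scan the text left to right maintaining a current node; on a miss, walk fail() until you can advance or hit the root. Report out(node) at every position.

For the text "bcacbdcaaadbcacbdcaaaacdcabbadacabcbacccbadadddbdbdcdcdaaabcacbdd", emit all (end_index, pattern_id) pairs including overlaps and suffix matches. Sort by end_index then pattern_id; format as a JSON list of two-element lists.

Build automaton:
Trie nodes:
  0='ε' goto a→10 b→1 d→5
  1='b' goto a→2 c→12
  2='ba' goto d→3
  3='bad' goto a→4
  4='bada' goto ·  [P0 ends]
  5='d' goto a→21 c→6 d→7
  6='dc' goto ·  [P1 ends]
  7='dd' goto b→8
  8='ddb' goto a→18 d→9
  9='ddbd' goto ·  [P2 ends]
  10='a' goto a→11 b→17
  11='aa' goto ·  [P3 ends]
  12='bc' goto a→13
  13='bca' goto c→14
  14='bcac' goto b→15
  15='bcacb' goto d→16
  16='bcacbd' goto ·  [P4 ends]
  17='ab' goto ·  [P5 ends]
  18='ddba' goto a→19
  19='ddbaa' goto b→20
  20='ddbaab' goto ·  [P6 ends]
  21='da' goto ·  [P7 ends]

Failure links (BFS by depth):
  n1('b'): parent n0 fail=0; on 'b' 0 → fail=0;  out ∅∪∅=∅
  n5('d'): parent n0 fail=0; on 'd' 0 → fail=0;  out ∅∪∅=∅
  n10('a'): parent n0 fail=0; on 'a' 0 → fail=0;  out ∅∪∅=∅
  n2('ba'): parent n1 fail=0; on 'a' 0 → fail=10;  out ∅∪∅=∅
  n6('dc'): parent n5 fail=0; on 'c' 0 → fail=0;  out {1}∪∅={1}
  n7('dd'): parent n5 fail=0; on 'd' 0 → fail=5;  out ∅∪∅=∅
  n11('aa'): parent n10 fail=0; on 'a' 0 → fail=10;  out {3}∪∅={3}
  n12('bc'): parent n1 fail=0; on 'c' 0 → fail=0;  out ∅∪∅=∅
  n17('ab'): parent n10 fail=0; on 'b' 0 → fail=1;  out {5}∪∅={5}
  n21('da'): parent n5 fail=0; on 'a' 0 → fail=10;  out {7}∪∅={7}
  n3('bad'): parent n2 fail=10; on 'd' 10→0 → fail=5;  out ∅∪∅=∅
  n8('ddb'): parent n7 fail=5; on 'b' 5→0 → fail=1;  out ∅∪∅=∅
  n13('bca'): parent n12 fail=0; on 'a' 0 → fail=10;  out ∅∪∅=∅
  n4('bada'): parent n3 fail=5; on 'a' 5 → fail=21;  out {0}∪{7}={0,7}
  n9('ddbd'): parent n8 fail=1; on 'd' 1→0 → fail=5;  out {2}∪∅={2}
  n14('bcac'): parent n13 fail=10; on 'c' 10→0 → fail=0;  out ∅∪∅=∅
  n18('ddba'): parent n8 fail=1; on 'a' 1 → fail=2;  out ∅∪∅=∅
  n15('bcacb'): parent n14 fail=0; on 'b' 0 → fail=1;  out ∅∪∅=∅
  n19('ddbaa'): parent n18 fail=2; on 'a' 2→10 → fail=11;  out ∅∪{3}={3}
  n16('bcacbd'): parent n15 fail=1; on 'd' 1→0 → fail=5;  out {4}∪∅={4}
  n20('ddbaab'): parent n19 fail=11; on 'b' 11→10 → fail=17;  out {6}∪{5}={5,6}

Text stream:
i=0 'b': node 0→1
i=1 'c': node 1→12
i=2 'a': node 12→13
i=3 'c': node 13→14
i=4 'b': node 14→15
i=5 'd': node 15→16  emit P4@[0:5]
i=6 'c': node 16→6 ·f  emit P1@[5:6]
i=7 'a': node 6→10 ·f
i=8 'a': node 10→11  emit P3@[7:8]
i=9 'a': node 11→11 ·f  emit P3@[8:9]
i=10 'd': node 11→5 ·f
i=11 'b': node 5→1 ·f
i=12 'c': node 1→12
i=13 'a': node 12→13
i=14 'c': node 13→14
i=15 'b': node 14→15
i=16 'd': node 15→16  emit P4@[11:16]
i=17 'c': node 16→6 ·f  emit P1@[16:17]
i=18 'a': node 6→10 ·f
i=19 'a': node 10→11  emit P3@[18:19]
i=20 'a': node 11→11 ·f  emit P3@[19:20]
i=21 'a': node 11→11 ·f  emit P3@[20:21]
i=22 'c': node 11→0 ·f
i=23 'd': node 0→5
i=24 'c': node 5→6  emit P1@[23:24]
i=25 'a': node 6→10 ·f
i=26 'b': node 10→17  emit P5@[25:26]
i=27 'b': node 17→1 ·f
i=28 'a': node 1→2
i=29 'd': node 2→3
i=30 'a': node 3→4  emit P0@[27:30],P7@[29:30]
i=31 'c': node 4→0 ·f
i=32 'a': node 0→10
i=33 'b': node 10→17  emit P5@[32:33]
i=34 'c': node 17→12 ·f
i=35 'b': node 12→1 ·f
i=36 'a': node 1→2
i=37 'c': node 2→0 ·f
i=38 'c': node 0→0
i=39 'c': node 0→0
i=40 'b': node 0→1
i=41 'a': node 1→2
i=42 'd': node 2→3
i=43 'a': node 3→4  emit P0@[40:43],P7@[42:43]
i=44 'd': node 4→5 ·f
i=45 'd': node 5→7
i=46 'd': node 7→7 ·f
i=47 'b': node 7→8
i=48 'd': node 8→9  emit P2@[45:48]
i=49 'b': node 9→1 ·f
i=50 'd': node 1→5 ·f
i=51 'c': node 5→6  emit P1@[50:51]
i=52 'd': node 6→5 ·f
i=53 'c': node 5→6  emit P1@[52:53]
i=54 'd': node 6→5 ·f
i=55 'a': node 5→21  emit P7@[54:55]
i=56 'a': node 21→11 ·f  emit P3@[55:56]
i=57 'a': node 11→11 ·f  emit P3@[56:57]
i=58 'b': node 11→17 ·f  emit P5@[57:58]
i=59 'c': node 17→12 ·f
i=60 'a': node 12→13
i=61 'c': node 13→14
i=62 'b': node 14→15
i=63 'd': node 15→16  emit P4@[58:63]
i=64 'd': node 16→7 ·f

Matches: [[5,4],[6,1],[8,3],[9,3],[16,4],[17,1],[19,3],[20,3],[21,3],[24,1],[26,5],[30,0],[30,7],[33,5],[43,0],[43,7],[48,2],[51,1],[53,1],[55,7],[56,3],[57,3],[58,5],[63,4]]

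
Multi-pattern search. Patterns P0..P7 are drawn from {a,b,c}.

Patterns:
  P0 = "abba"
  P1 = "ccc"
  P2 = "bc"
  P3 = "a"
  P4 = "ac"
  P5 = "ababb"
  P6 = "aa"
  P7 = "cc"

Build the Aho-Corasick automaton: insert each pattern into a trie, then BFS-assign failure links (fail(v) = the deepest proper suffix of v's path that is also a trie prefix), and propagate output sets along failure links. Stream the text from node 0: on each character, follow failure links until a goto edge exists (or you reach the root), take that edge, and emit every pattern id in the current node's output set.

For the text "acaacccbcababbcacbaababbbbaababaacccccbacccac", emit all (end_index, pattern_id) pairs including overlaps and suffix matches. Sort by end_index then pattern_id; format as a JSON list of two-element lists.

Construct AC machine:
Trie nodes:
  0='ε' goto a→1 b→8 c→5
  1='a' goto a→14 b→2 c→10  ←P3
  2='ab' goto a→11 b→3
  3='abb' goto a→4
  4='abba' goto ·  ←P0
  5='c' goto c→6
  6='cc' goto c→7  ←P7
  7='ccc' goto ·  ←P1
  8='b' goto c→9
  9='bc' goto ·  ←P2
  10='ac' goto ·  ←P4
  11='aba' goto b→12
  12='abab' goto b→13
  13='ababb' goto ·  ←P5
  14='aa' goto ·  ←P6

BFS fail/out derivation:
  n1('a'): parent n0 fail=0; on 'a' 0 → fail=0;  out {3}∪∅={3}
  n5('c'): parent n0 fail=0; on 'c' 0 → fail=0;  out ∅∪∅=∅
  n8('b'): parent n0 fail=0; on 'b' 0 → fail=0;  out ∅∪∅=∅
  n2('ab'): parent n1 fail=0; on 'b' 0 → fail=8;  out ∅∪∅=∅
  n6('cc'): parent n5 fail=0; on 'c' 0 → fail=5;  out {7}∪∅={7}
  n9('bc'): parent n8 fail=0; on 'c' 0 → fail=5;  out {2}∪∅={2}
  n10('ac'): parent n1 fail=0; on 'c' 0 → fail=5;  out {4}∪∅={4}
  n14('aa'): parent n1 fail=0; on 'a' 0 → fail=1;  out {6}∪{3}={3,6}
  n3('abb'): parent n2 fail=8; on 'b' 8→0 → fail=8;  out ∅∪∅=∅
  n7('ccc'): parent n6 fail=5; on 'c' 5 → fail=6;  out {1}∪{7}={1,7}
  n11('aba'): parent n2 fail=8; on 'a' 8→0 → fail=1;  out ∅∪{3}={3}
  n4('abba'): parent n3 fail=8; on 'a' 8→0 → fail=1;  out {0}∪{3}={0,3}
  n12('abab'): parent n11 fail=1; on 'b' 1 → fail=2;  out ∅∪∅=∅
  n13('ababb'): parent n12 fail=2; on 'b' 2 → fail=3;  out {5}∪∅={5}

Scan:
pos 0 'a': at 1  emit P3@[0:0]
pos 1 'c': at 10  emit P4@[0:1]
pos 2 'a': at 1 (via fail)  emit P3@[2:2]
pos 3 'a': at 14  emit P3@[3:3],P6@[2:3]
pos 4 'c': at 10 (via fail)  emit P4@[3:4]
pos 5 'c': at 6 (via fail)  emit P7@[4:5]
pos 6 'c': at 7  emit P1@[4:6],P7@[5:6]
pos 7 'b': at 8 (via fail)
pos 8 'c': at 9  emit P2@[7:8]
pos 9 'a': at 1 (via fail)  emit P3@[9:9]
pos 10 'b': at 2
pos 11 'a': at 11  emit P3@[11:11]
pos 12 'b': at 12
pos 13 'b': at 13  emit P5@[9:13]
pos 14 'c': at 9 (via fail)  emit P2@[13:14]
pos 15 'a': at 1 (via fail)  emit P3@[15:15]
pos 16 'c': at 10  emit P4@[15:16]
pos 17 'b': at 8 (via fail)
pos 18 'a': at 1 (via fail)  emit P3@[18:18]
pos 19 'a': at 14  emit P3@[19:19],P6@[18:19]
pos 20 'b': at 2 (via fail)
pos 21 'a': at 11  emit P3@[21:21]
pos 22 'b': at 12
pos 23 'b': at 13  emit P5@[19:23]
pos 24 'b': at 8 (via fail)
pos 25 'b': at 8 (via fail)
pos 26 'a': at 1 (via fail)  emit P3@[26:26]
pos 27 'a': at 14  emit P3@[27:27],P6@[26:27]
pos 28 'b': at 2 (via fail)
pos 29 'a': at 11  emit P3@[29:29]
pos 30 'b': at 12
pos 31 'a': at 11 (via fail)  emit P3@[31:31]
pos 32 'a': at 14 (via fail)  emit P3@[32:32],P6@[31:32]
pos 33 'c': at 10 (via fail)  emit P4@[32:33]
pos 34 'c': at 6 (via fail)  emit P7@[33:34]
pos 35 'c': at 7  emit P1@[33:35],P7@[34:35]
pos 36 'c': at 7 (via fail)  emit P1@[34:36],P7@[35:36]
pos 37 'c': at 7 (via fail)  emit P1@[35:37],P7@[36:37]
pos 38 'b': at 8 (via fail)
pos 39 'a': at 1 (via fail)  emit P3@[39:39]
pos 40 'c': at 10  emit P4@[39:40]
pos 41 'c': at 6 (via fail)  emit P7@[40:41]
pos 42 'c': at 7  emit P1@[40:42],P7@[41:42]
pos 43 'a': at 1 (via fail)  emit P3@[43:43]
pos 44 'c': at 10  emit P4@[43:44]

Result: [[0,3],[1,4],[2,3],[3,3],[3,6],[4,4],[5,7],[6,1],[6,7],[8,2],[9,3],[11,3],[13,5],[14,2],[15,3],[16,4],[18,3],[19,3],[19,6],[21,3],[23,5],[26,3],[27,3],[27,6],[29,3],[31,3],[32,3],[32,6],[33,4],[34,7],[35,1],[35,7],[36,1],[36,7],[37,1],[37,7],[39,3],[40,4],[41,7],[42,1],[42,7],[43,3],[44,4]]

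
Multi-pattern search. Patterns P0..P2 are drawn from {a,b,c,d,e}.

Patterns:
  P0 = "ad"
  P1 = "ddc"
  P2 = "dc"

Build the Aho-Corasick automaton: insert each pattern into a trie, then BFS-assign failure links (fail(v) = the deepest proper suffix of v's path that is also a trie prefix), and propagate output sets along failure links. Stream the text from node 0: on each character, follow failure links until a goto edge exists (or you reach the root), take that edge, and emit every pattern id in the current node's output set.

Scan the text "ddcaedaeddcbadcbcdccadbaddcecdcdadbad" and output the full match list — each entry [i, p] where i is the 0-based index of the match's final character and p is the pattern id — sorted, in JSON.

Build automaton:
Trie nodes:
  0='ε' goto a→1 d→3
  1='a' goto d→2
  2='ad' goto ·  [P0 ends]
  3='d' goto c→6 d→4
  4='dd' goto c→5
  5='ddc' goto ·  [P1 ends]
  6='dc' goto ·  [P2 ends]

Failure links (BFS by depth):
  fail(1) 'a': from fail(0)=0 chase 'a': 0 ⇒ 0;  out=∅∪out(0)=∅
  fail(3) 'd': from fail(0)=0 chase 'd': 0 ⇒ 0;  out=∅∪out(0)=∅
  fail(2) 'ad': from fail(1)=0 chase 'd': 0 ⇒ 3;  out={0}∪out(3)={0}
  fail(4) 'dd': from fail(3)=0 chase 'd': 0 ⇒ 3;  out=∅∪out(3)=∅
  fail(6) 'dc': from fail(3)=0 chase 'c': 0 ⇒ 0;  out={2}∪out(0)={2}
  fail(5) 'ddc': from fail(4)=3 chase 'c': 3 ⇒ 6;  out={1}∪out(6)={1,2}

Text stream:
i=0 'd': node 0→3
i=1 'd': node 3→4
i=2 'c': node 4→5  ** P1@[0:2],P2@[1:2]
i=3 'a': node 5→1 (via fail)
i=4 'e': node 1→0 (via fail)
i=5 'd': node 0→3
i=6 'a': node 3→1 (via fail)
i=7 'e': node 1→0 (via fail)
i=8 'd': node 0→3
i=9 'd': node 3→4
i=10 'c': node 4→5  ** P1@[8:10],P2@[9:10]
i=11 'b': node 5→0 (via fail)
i=12 'a': node 0→1
i=13 'd': node 1→2  ** P0@[12:13]
i=14 'c': node 2→6 (via fail)  ** P2@[13:14]
i=15 'b': node 6→0 (via fail)
i=16 'c': node 0→0
i=17 'd': node 0→3
i=18 'c': node 3→6  ** P2@[17:18]
i=19 'c': node 6→0 (via fail)
i=20 'a': node 0→1
i=21 'd': node 1→2  ** P0@[20:21]
i=22 'b': node 2→0 (via fail)
i=23 'a': node 0→1
i=24 'd': node 1→2  ** P0@[23:24]
i=25 'd': node 2→4 (via fail)
i=26 'c': node 4→5  ** P1@[24:26],P2@[25:26]
i=27 'e': node 5→0 (via fail)
i=28 'c': node 0→0
i=29 'd': node 0→3
i=30 'c': node 3→6  ** P2@[29:30]
i=31 'd': node 6→3 (via fail)
i=32 'a': node 3→1 (via fail)
i=33 'd': node 1→2  ** P0@[32:33]
i=34 'b': node 2→0 (via fail)
i=35 'a': node 0→1
i=36 'd': node 1→2  ** P0@[35:36]

All matches (sorted): [[2,1],[2,2],[10,1],[10,2],[13,0],[14,2],[18,2],[21,0],[24,0],[26,1],[26,2],[30,2],[33,0],[36,0]]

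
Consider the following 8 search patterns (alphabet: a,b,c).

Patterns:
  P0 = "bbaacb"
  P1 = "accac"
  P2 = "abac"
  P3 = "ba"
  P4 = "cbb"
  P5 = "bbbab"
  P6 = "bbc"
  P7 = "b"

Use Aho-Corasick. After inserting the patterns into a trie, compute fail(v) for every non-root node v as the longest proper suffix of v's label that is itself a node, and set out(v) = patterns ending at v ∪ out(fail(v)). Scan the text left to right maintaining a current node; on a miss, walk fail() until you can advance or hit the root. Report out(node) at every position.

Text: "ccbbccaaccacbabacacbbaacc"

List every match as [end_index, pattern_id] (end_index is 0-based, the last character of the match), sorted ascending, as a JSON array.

Build:
Trie (insert patterns):
  n0 'ε': a→7 b→1 c→16
  n1 'b': a→15 b→2  [P7 ends]
  n2 'bb': a→3 b→19 c→22
  n3 'bba': a→4
  n4 'bbaa': c→5
  n5 'bbaac': b→6
  n6 'bbaacb': ·  [P0 ends]
  n7 'a': b→12 c→8
  n8 'ac': c→9
  n9 'acc': a→10
  n10 'acca': c→11
  n11 'accac': ·  [P1 ends]
  n12 'ab': a→13
  n13 'aba': c→14
  n14 'abac': ·  [P2 ends]
  n15 'ba': ·  [P3 ends]
  n16 'c': b→17
  n17 'cb': b→18
  n18 'cbb': ·  [P4 ends]
  n19 'bbb': a→20
  n20 'bbba': b→21
  n21 'bbbab': ·  [P5 ends]
  n22 'bbc': ·  [P6 ends]

Failure links (BFS by depth):
  fail(1) 'b': from fail(0)=0 chase 'b': 0 ⇒ 0;  out={7}∪out(0)={7}
  fail(7) 'a': from fail(0)=0 chase 'a': 0 ⇒ 0;  out=∅∪out(0)=∅
  fail(16) 'c': from fail(0)=0 chase 'c': 0 ⇒ 0;  out=∅∪out(0)=∅
  fail(2) 'bb': from fail(1)=0 chase 'b': 0 ⇒ 1;  out=∅∪out(1)={7}
  fail(8) 'ac': from fail(7)=0 chase 'c': 0 ⇒ 16;  out=∅∪out(16)=∅
  fail(12) 'ab': from fail(7)=0 chase 'b': 0 ⇒ 1;  out=∅∪out(1)={7}
  fail(15) 'ba': from fail(1)=0 chase 'a': 0 ⇒ 7;  out={3}∪out(7)={3}
  fail(17) 'cb': from fail(16)=0 chase 'b': 0 ⇒ 1;  out=∅∪out(1)={7}
  fail(3) 'bba': from fail(2)=1 chase 'a': 1 ⇒ 15;  out=∅∪out(15)={3}
  fail(9) 'acc': from fail(8)=16 chase 'c': 16→0 ⇒ 16;  out=∅∪out(16)=∅
  fail(13) 'aba': from fail(12)=1 chase 'a': 1 ⇒ 15;  out=∅∪out(15)={3}
  fail(18) 'cbb': from fail(17)=1 chase 'b': 1 ⇒ 2;  out={4}∪out(2)={4,7}
  fail(19) 'bbb': from fail(2)=1 chase 'b': 1 ⇒ 2;  out=∅∪out(2)={7}
  fail(22) 'bbc': from fail(2)=1 chase 'c': 1→0 ⇒ 16;  out={6}∪out(16)={6}
  fail(4) 'bbaa': from fail(3)=15 chase 'a': 15→7→0 ⇒ 7;  out=∅∪out(7)=∅
  fail(10) 'acca': from fail(9)=16 chase 'a': 16→0 ⇒ 7;  out=∅∪out(7)=∅
  fail(14) 'abac': from fail(13)=15 chase 'c': 15→7 ⇒ 8;  out={2}∪out(8)={2}
  fail(20) 'bbba': from fail(19)=2 chase 'a': 2 ⇒ 3;  out=∅∪out(3)={3}
  fail(5) 'bbaac': from fail(4)=7 chase 'c': 7 ⇒ 8;  out=∅∪out(8)=∅
  fail(11) 'accac': from fail(10)=7 chase 'c': 7 ⇒ 8;  out={1}∪out(8)={1}
  fail(21) 'bbbab': from fail(20)=3 chase 'b': 3→15→7 ⇒ 12;  out={5}∪out(12)={5,7}
  fail(6) 'bbaacb': from fail(5)=8 chase 'b': 8→16 ⇒ 17;  out={0}∪out(17)={0,7}

Scan:
pos 0 'c': at 16
pos 1 'c': at 16 (via fail)
pos 2 'b': at 17  → match P7@[2:2]
pos 3 'b': at 18  → match P4@[1:3],P7@[3:3]
pos 4 'c': at 22 (via fail)  → match P6@[2:4]
pos 5 'c': at 16 (via fail)
pos 6 'a': at 7 (via fail)
pos 7 'a': at 7 (via fail)
pos 8 'c': at 8
pos 9 'c': at 9
pos 10 'a': at 10
pos 11 'c': at 11  → match P1@[7:11]
pos 12 'b': at 17 (via fail)  → match P7@[12:12]
pos 13 'a': at 15 (via fail)  → match P3@[12:13]
pos 14 'b': at 12 (via fail)  → match P7@[14:14]
pos 15 'a': at 13  → match P3@[14:15]
pos 16 'c': at 14  → match P2@[13:16]
pos 17 'a': at 7 (via fail)
pos 18 'c': at 8
pos 19 'b': at 17 (via fail)  → match P7@[19:19]
pos 20 'b': at 18  → match P4@[18:20],P7@[20:20]
pos 21 'a': at 3 (via fail)  → match P3@[20:21]
pos 22 'a': at 4
pos 23 'c': at 5
pos 24 'c': at 9 (via fail)

All matches (sorted): [[2,7],[3,4],[3,7],[4,6],[11,1],[12,7],[13,3],[14,7],[15,3],[16,2],[19,7],[20,4],[20,7],[21,3]]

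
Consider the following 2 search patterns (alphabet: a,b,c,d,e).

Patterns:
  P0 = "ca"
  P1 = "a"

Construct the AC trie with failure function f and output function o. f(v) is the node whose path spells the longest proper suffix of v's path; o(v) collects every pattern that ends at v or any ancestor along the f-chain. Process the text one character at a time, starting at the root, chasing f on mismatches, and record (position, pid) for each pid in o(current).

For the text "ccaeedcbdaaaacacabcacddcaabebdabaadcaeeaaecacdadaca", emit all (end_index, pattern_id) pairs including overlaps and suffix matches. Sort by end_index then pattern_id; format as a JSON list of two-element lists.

Build automaton:
Trie (insert patterns):
  n0 'ε': a→3 c→1
  n1 'c': a→2
  n2 'ca': ·  [P0 ends]
  n3 'a': ·  [P1 ends]

BFS fail/out derivation:
  fail(1) 'c': from fail(0)=0 chase 'c': 0 ⇒ 0;  out=∅∪out(0)=∅
  fail(3) 'a': from fail(0)=0 chase 'a': 0 ⇒ 0;  out={1}∪out(0)={1}
  fail(2) 'ca': from fail(1)=0 chase 'a': 0 ⇒ 3;  out={0}∪out(3)={0,1}

Run:
i=0 'c': node 0→1
i=1 'c': node 1→1 (fail-walked)
i=2 'a': node 1→2  emit P0@[1:2],P1@[2:2]
i=3 'e': node 2→0 (fail-walked)
i=4 'e': node 0→0
i=5 'd': node 0→0
i=6 'c': node 0→1
i=7 'b': node 1→0 (fail-walked)
i=8 'd': node 0→0
i=9 'a': node 0→3  emit P1@[9:9]
i=10 'a': node 3→3 (fail-walked)  emit P1@[10:10]
i=11 'a': node 3→3 (fail-walked)  emit P1@[11:11]
i=12 'a': node 3→3 (fail-walked)  emit P1@[12:12]
i=13 'c': node 3→1 (fail-walked)
i=14 'a': node 1→2  emit P0@[13:14],P1@[14:14]
i=15 'c': node 2→1 (fail-walked)
i=16 'a': node 1→2  emit P0@[15:16],P1@[16:16]
i=17 'b': node 2→0 (fail-walked)
i=18 'c': node 0→1
i=19 'a': node 1→2  emit P0@[18:19],P1@[19:19]
i=20 'c': node 2→1 (fail-walked)
i=21 'd': node 1→0 (fail-walked)
i=22 'd': node 0→0
i=23 'c': node 0→1
i=24 'a': node 1→2  emit P0@[23:24],P1@[24:24]
i=25 'a': node 2→3 (fail-walked)  emit P1@[25:25]
i=26 'b': node 3→0 (fail-walked)
i=27 'e': node 0→0
i=28 'b': node 0→0
i=29 'd': node 0→0
i=30 'a': node 0→3  emit P1@[30:30]
i=31 'b': node 3→0 (fail-walked)
i=32 'a': node 0→3  emit P1@[32:32]
i=33 'a': node 3→3 (fail-walked)  emit P1@[33:33]
i=34 'd': node 3→0 (fail-walked)
i=35 'c': node 0→1
i=36 'a': node 1→2  emit P0@[35:36],P1@[36:36]
i=37 'e': node 2→0 (fail-walked)
i=38 'e': node 0→0
i=39 'a': node 0→3  emit P1@[39:39]
i=40 'a': node 3→3 (fail-walked)  emit P1@[40:40]
i=41 'e': node 3→0 (fail-walked)
i=42 'c': node 0→1
i=43 'a': node 1→2  emit P0@[42:43],P1@[43:43]
i=44 'c': node 2→1 (fail-walked)
i=45 'd': node 1→0 (fail-walked)
i=46 'a': node 0→3  emit P1@[46:46]
i=47 'd': node 3→0 (fail-walked)
i=48 'a': node 0→3  emit P1@[48:48]
i=49 'c': node 3→1 (fail-walked)
i=50 'a': node 1→2  emit P0@[49:50],P1@[50:50]

Result: [[2,0],[2,1],[9,1],[10,1],[11,1],[12,1],[14,0],[14,1],[16,0],[16,1],[19,0],[19,1],[24,0],[24,1],[25,1],[30,1],[32,1],[33,1],[36,0],[36,1],[39,1],[40,1],[43,0],[43,1],[46,1],[48,1],[50,0],[50,1]]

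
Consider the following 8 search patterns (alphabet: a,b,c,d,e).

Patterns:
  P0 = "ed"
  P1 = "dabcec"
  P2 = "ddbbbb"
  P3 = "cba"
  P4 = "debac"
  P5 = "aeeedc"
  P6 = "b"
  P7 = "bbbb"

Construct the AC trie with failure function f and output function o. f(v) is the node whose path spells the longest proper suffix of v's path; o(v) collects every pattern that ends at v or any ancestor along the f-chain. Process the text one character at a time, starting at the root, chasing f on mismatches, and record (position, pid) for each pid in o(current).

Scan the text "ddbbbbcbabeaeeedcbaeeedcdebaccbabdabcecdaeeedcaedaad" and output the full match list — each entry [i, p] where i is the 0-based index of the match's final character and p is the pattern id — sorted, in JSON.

Construct AC machine:
Trie nodes:
  n0 'ε': a→21 b→27 c→14 d→3 e→1
  n1 'e': d→2
  n2 'ed': ·  ←P0
  n3 'd': a→4 d→9 e→17
  n4 'da': b→5
  n5 'dab': c→6
  n6 'dabc': e→7
  n7 'dabce': c→8
  n8 'dabcec': ·  ←P1
  n9 'dd': b→10
  n10 'ddb': b→11
  n11 'ddbb': b→12
  n12 'ddbbb': b→13
  n13 'ddbbbb': ·  ←P2
  n14 'c': b→15
  n15 'cb': a→16
  n16 'cba': ·  ←P3
  n17 'de': b→18
  n18 'deb': a→19
  n19 'deba': c→20
  n20 'debac': ·  ←P4
  n21 'a': e→22
  n22 'ae': e→23
  n23 'aee': e→24
  n24 'aeee': d→25
  n25 'aeeed': c→26
  n26 'aeeedc': ·  ←P5
  n27 'b': b→28  ←P6
  n28 'bb': b→29
  n29 'bbb': b→30
  n30 'bbbb': ·  ←P7

Failure links (BFS by depth):
  fail(1) 'e': from fail(0)=0 chase 'e': 0 ⇒ 0;  out=∅∪out(0)=∅
  fail(3) 'd': from fail(0)=0 chase 'd': 0 ⇒ 0;  out=∅∪out(0)=∅
  fail(14) 'c': from fail(0)=0 chase 'c': 0 ⇒ 0;  out=∅∪out(0)=∅
  fail(21) 'a': from fail(0)=0 chase 'a': 0 ⇒ 0;  out=∅∪out(0)=∅
  fail(27) 'b': from fail(0)=0 chase 'b': 0 ⇒ 0;  out={6}∪out(0)={6}
  fail(2) 'ed': from fail(1)=0 chase 'd': 0 ⇒ 3;  out={0}∪out(3)={0}
  fail(4) 'da': from fail(3)=0 chase 'a': 0 ⇒ 21;  out=∅∪out(21)=∅
  fail(9) 'dd': from fail(3)=0 chase 'd': 0 ⇒ 3;  out=∅∪out(3)=∅
  fail(15) 'cb': from fail(14)=0 chase 'b': 0 ⇒ 27;  out=∅∪out(27)={6}
  fail(17) 'de': from fail(3)=0 chase 'e': 0 ⇒ 1;  out=∅∪out(1)=∅
  fail(22) 'ae': from fail(21)=0 chase 'e': 0 ⇒ 1;  out=∅∪out(1)=∅
  fail(28) 'bb': from fail(27)=0 chase 'b': 0 ⇒ 27;  out=∅∪out(27)={6}
  fail(5) 'dab': from fail(4)=21 chase 'b': 21→0 ⇒ 27;  out=∅∪out(27)={6}
  fail(10) 'ddb': from fail(9)=3 chase 'b': 3→0 ⇒ 27;  out=∅∪out(27)={6}
  fail(16) 'cba': from fail(15)=27 chase 'a': 27→0 ⇒ 21;  out={3}∪out(21)={3}
  fail(18) 'deb': from fail(17)=1 chase 'b': 1→0 ⇒ 27;  out=∅∪out(27)={6}
  fail(23) 'aee': from fail(22)=1 chase 'e': 1→0 ⇒ 1;  out=∅∪out(1)=∅
  fail(29) 'bbb': from fail(28)=27 chase 'b': 27 ⇒ 28;  out=∅∪out(28)={6}
  fail(6) 'dabc': from fail(5)=27 chase 'c': 27→0 ⇒ 14;  out=∅∪out(14)=∅
  fail(11) 'ddbb': from fail(10)=27 chase 'b': 27 ⇒ 28;  out=∅∪out(28)={6}
  fail(19) 'deba': from fail(18)=27 chase 'a': 27→0 ⇒ 21;  out=∅∪out(21)=∅
  fail(24) 'aeee': from fail(23)=1 chase 'e': 1→0 ⇒ 1;  out=∅∪out(1)=∅
  fail(30) 'bbbb': from fail(29)=28 chase 'b': 28 ⇒ 29;  out={7}∪out(29)={6,7}
  fail(7) 'dabce': from fail(6)=14 chase 'e': 14→0 ⇒ 1;  out=∅∪out(1)=∅
  fail(12) 'ddbbb': from fail(11)=28 chase 'b': 28 ⇒ 29;  out=∅∪out(29)={6}
  fail(20) 'debac': from fail(19)=21 chase 'c': 21→0 ⇒ 14;  out={4}∪out(14)={4}
  fail(25) 'aeeed': from fail(24)=1 chase 'd': 1 ⇒ 2;  out=∅∪out(2)={0}
  fail(8) 'dabcec': from fail(7)=1 chase 'c': 1→0 ⇒ 14;  out={1}∪out(14)={1}
  fail(13) 'ddbbbb': from fail(12)=29 chase 'b': 29 ⇒ 30;  out={2}∪out(30)={2,6,7}
  fail(26) 'aeeedc': from fail(25)=2 chase 'c': 2→3→0 ⇒ 14;  out={5}∪out(14)={5}

Scan:
[0] read 'd'  n0⇒n3
[1] read 'd'  n3⇒n9
[2] read 'b'  n9⇒n10  → match P6@[2:2]
[3] read 'b'  n10⇒n11  → match P6@[3:3]
[4] read 'b'  n11⇒n12  → match P6@[4:4]
[5] read 'b'  n12⇒n13  → match P2@[0:5],P6@[5:5],P7@[2:5]
[6] read 'c'  n13⇒n14 (fail-walked)
[7] read 'b'  n14⇒n15  → match P6@[7:7]
[8] read 'a'  n15⇒n16  → match P3@[6:8]
[9] read 'b'  n16⇒n27 (fail-walked)  → match P6@[9:9]
[10] read 'e'  n27⇒n1 (fail-walked)
[11] read 'a'  n1⇒n21 (fail-walked)
[12] read 'e'  n21⇒n22
[13] read 'e'  n22⇒n23
[14] read 'e'  n23⇒n24
[15] read 'd'  n24⇒n25  → match P0@[14:15]
[16] read 'c'  n25⇒n26  → match P5@[11:16]
[17] read 'b'  n26⇒n15 (fail-walked)  → match P6@[17:17]
[18] read 'a'  n15⇒n16  → match P3@[16:18]
[19] read 'e'  n16⇒n22 (fail-walked)
[20] read 'e'  n22⇒n23
[21] read 'e'  n23⇒n24
[22] read 'd'  n24⇒n25  → match P0@[21:22]
[23] read 'c'  n25⇒n26  → match P5@[18:23]
[24] read 'd'  n26⇒n3 (fail-walked)
[25] read 'e'  n3⇒n17
[26] read 'b'  n17⇒n18  → match P6@[26:26]
[27] read 'a'  n18⇒n19
[28] read 'c'  n19⇒n20  → match P4@[24:28]
[29] read 'c'  n20⇒n14 (fail-walked)
[30] read 'b'  n14⇒n15  → match P6@[30:30]
[31] read 'a'  n15⇒n16  → match P3@[29:31]
[32] read 'b'  n16⇒n27 (fail-walked)  → match P6@[32:32]
[33] read 'd'  n27⇒n3 (fail-walked)
[34] read 'a'  n3⇒n4
[35] read 'b'  n4⇒n5  → match P6@[35:35]
[36] read 'c'  n5⇒n6
[37] read 'e'  n6⇒n7
[38] read 'c'  n7⇒n8  → match P1@[33:38]
[39] read 'd'  n8⇒n3 (fail-walked)
[40] read 'a'  n3⇒n4
[41] read 'e'  n4⇒n22 (fail-walked)
[42] read 'e'  n22⇒n23
[43] read 'e'  n23⇒n24
[44] read 'd'  n24⇒n25  → match P0@[43:44]
[45] read 'c'  n25⇒n26  → match P5@[40:45]
[46] read 'a'  n26⇒n21 (fail-walked)
[47] read 'e'  n21⇒n22
[48] read 'd'  n22⇒n2 (fail-walked)  → match P0@[47:48]
[49] read 'a'  n2⇒n4 (fail-walked)
[50] read 'a'  n4⇒n21 (fail-walked)
[51] read 'd'  n21⇒n3 (fail-walked)

All matches (sorted): [[2,6],[3,6],[4,6],[5,2],[5,6],[5,7],[7,6],[8,3],[9,6],[15,0],[16,5],[17,6],[18,3],[22,0],[23,5],[26,6],[28,4],[30,6],[31,3],[32,6],[35,6],[38,1],[44,0],[45,5],[48,0]]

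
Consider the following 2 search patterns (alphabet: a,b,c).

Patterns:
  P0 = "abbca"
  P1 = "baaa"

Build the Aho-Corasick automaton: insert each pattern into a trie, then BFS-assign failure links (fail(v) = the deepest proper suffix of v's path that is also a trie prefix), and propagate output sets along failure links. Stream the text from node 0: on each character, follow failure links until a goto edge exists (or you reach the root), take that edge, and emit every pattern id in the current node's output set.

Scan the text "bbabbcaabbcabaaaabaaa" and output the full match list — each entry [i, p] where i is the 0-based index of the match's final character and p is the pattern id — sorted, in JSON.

Build:
Trie nodes:
  n0 'ε': a→1 b→6
  n1 'a': b→2
  n2 'ab': b→3
  n3 'abb': c→4
  n4 'abbc': a→5
  n5 'abbca': ·  [P0 ends]
  n6 'b': a→7
  n7 'ba': a→8
  n8 'baa': a→9
  n9 'baaa': ·  [P1 ends]

BFS fail/out derivation:
  n1('a'): parent n0 fail=0; on 'a' 0 → fail=0;  out ∅∪∅=∅
  n6('b'): parent n0 fail=0; on 'b' 0 → fail=0;  out ∅∪∅=∅
  n2('ab'): parent n1 fail=0; on 'b' 0 → fail=6;  out ∅∪∅=∅
  n7('ba'): parent n6 fail=0; on 'a' 0 → fail=1;  out ∅∪∅=∅
  n3('abb'): parent n2 fail=6; on 'b' 6→0 → fail=6;  out ∅∪∅=∅
  n8('baa'): parent n7 fail=1; on 'a' 1→0 → fail=1;  out ∅∪∅=∅
  n4('abbc'): parent n3 fail=6; on 'c' 6→0 → fail=0;  out ∅∪∅=∅
  n9('baaa'): parent n8 fail=1; on 'a' 1→0 → fail=1;  out {1}∪∅={1}
  n5('abbca'): parent n4 fail=0; on 'a' 0 → fail=1;  out {0}∪∅={0}

Run:
i=0 'b': node 0→6
i=1 'b': node 6→6 ·f
i=2 'a': node 6→7
i=3 'b': node 7→2 ·f
i=4 'b': node 2→3
i=5 'c': node 3→4
i=6 'a': node 4→5  ** P0@[2:6]
i=7 'a': node 5→1 ·f
i=8 'b': node 1→2
i=9 'b': node 2→3
i=10 'c': node 3→4
i=11 'a': node 4→5  ** P0@[7:11]
i=12 'b': node 5→2 ·f
i=13 'a': node 2→7 ·f
i=14 'a': node 7→8
i=15 'a': node 8→9  ** P1@[12:15]
i=16 'a': node 9→1 ·f
i=17 'b': node 1→2
i=18 'a': node 2→7 ·f
i=19 'a': node 7→8
i=20 'a': node 8→9  ** P1@[17:20]

All matches (sorted): [[6,0],[11,0],[15,1],[20,1]]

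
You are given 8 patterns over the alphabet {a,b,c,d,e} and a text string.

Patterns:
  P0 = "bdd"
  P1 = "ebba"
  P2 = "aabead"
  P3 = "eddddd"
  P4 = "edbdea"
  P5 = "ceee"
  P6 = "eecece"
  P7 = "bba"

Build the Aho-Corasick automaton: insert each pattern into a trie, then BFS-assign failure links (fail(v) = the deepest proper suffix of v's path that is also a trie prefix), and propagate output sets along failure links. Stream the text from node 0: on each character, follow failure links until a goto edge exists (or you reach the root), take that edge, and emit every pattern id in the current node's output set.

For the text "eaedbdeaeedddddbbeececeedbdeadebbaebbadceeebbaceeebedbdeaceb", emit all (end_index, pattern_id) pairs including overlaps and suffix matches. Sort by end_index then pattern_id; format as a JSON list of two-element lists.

Build automaton:
Trie (insert patterns):
  n0 'ε': a→8 b→1 c→23 e→4
  n1 'b': b→32 d→2
  n2 'bd': d→3
  n3 'bdd': ·  [P0 ends]
  n4 'e': b→5 d→14 e→27
  n5 'eb': b→6
  n6 'ebb': a→7
  n7 'ebba': ·  [P1 ends]
  n8 'a': a→9
  n9 'aa': b→10
  n10 'aab': e→11
  n11 'aabe': a→12
  n12 'aabea': d→13
  n13 'aabead': ·  [P2 ends]
  n14 'ed': b→19 d→15
  n15 'edd': d→16
  n16 'eddd': d→17
  n17 'edddd': d→18
  n18 'eddddd': ·  [P3 ends]
  n19 'edb': d→20
  n20 'edbd': e→21
  n21 'edbde': a→22
  n22 'edbdea': ·  [P4 ends]
  n23 'c': e→24
  n24 'ce': e→25
  n25 'cee': e→26
  n26 'ceee': ·  [P5 ends]
  n27 'ee': c→28
  n28 'eec': e→29
  n29 'eece': c→30
  n30 'eecec': e→31
  n31 'eecece': ·  [P6 ends]
  n32 'bb': a→33
  n33 'bba': ·  [P7 ends]

Failure links (BFS by depth):
  n1('b'): parent n0 fail=0; on 'b' 0 → fail=0;  out ∅∪∅=∅
  n4('e'): parent n0 fail=0; on 'e' 0 → fail=0;  out ∅∪∅=∅
  n8('a'): parent n0 fail=0; on 'a' 0 → fail=0;  out ∅∪∅=∅
  n23('c'): parent n0 fail=0; on 'c' 0 → fail=0;  out ∅∪∅=∅
  n2('bd'): parent n1 fail=0; on 'd' 0 → fail=0;  out ∅∪∅=∅
  n5('eb'): parent n4 fail=0; on 'b' 0 → fail=1;  out ∅∪∅=∅
  n9('aa'): parent n8 fail=0; on 'a' 0 → fail=8;  out ∅∪∅=∅
  n14('ed'): parent n4 fail=0; on 'd' 0 → fail=0;  out ∅∪∅=∅
  n24('ce'): parent n23 fail=0; on 'e' 0 → fail=4;  out ∅∪∅=∅
  n27('ee'): parent n4 fail=0; on 'e' 0 → fail=4;  out ∅∪∅=∅
  n32('bb'): parent n1 fail=0; on 'b' 0 → fail=1;  out ∅∪∅=∅
  n3('bdd'): parent n2 fail=0; on 'd' 0 → fail=0;  out {0}∪∅={0}
  n6('ebb'): parent n5 fail=1; on 'b' 1 → fail=32;  out ∅∪∅=∅
  n10('aab'): parent n9 fail=8; on 'b' 8→0 → fail=1;  out ∅∪∅=∅
  n15('edd'): parent n14 fail=0; on 'd' 0 → fail=0;  out ∅∪∅=∅
  n19('edb'): parent n14 fail=0; on 'b' 0 → fail=1;  out ∅∪∅=∅
  n25('cee'): parent n24 fail=4; on 'e' 4 → fail=27;  out ∅∪∅=∅
  n28('eec'): parent n27 fail=4; on 'c' 4→0 → fail=23;  out ∅∪∅=∅
  n33('bba'): parent n32 fail=1; on 'a' 1→0 → fail=8;  out {7}∪∅={7}
  n7('ebba'): parent n6 fail=32; on 'a' 32 → fail=33;  out {1}∪{7}={1,7}
  n11('aabe'): parent n10 fail=1; on 'e' 1→0 → fail=4;  out ∅∪∅=∅
  n16('eddd'): parent n15 fail=0; on 'd' 0 → fail=0;  out ∅∪∅=∅
  n20('edbd'): parent n19 fail=1; on 'd' 1 → fail=2;  out ∅∪∅=∅
  n26('ceee'): parent n25 fail=27; on 'e' 27→4 → fail=27;  out {5}∪∅={5}
  n29('eece'): parent n28 fail=23; on 'e' 23 → fail=24;  out ∅∪∅=∅
  n12('aabea'): parent n11 fail=4; on 'a' 4→0 → fail=8;  out ∅∪∅=∅
  n17('edddd'): parent n16 fail=0; on 'd' 0 → fail=0;  out ∅∪∅=∅
  n21('edbde'): parent n20 fail=2; on 'e' 2→0 → fail=4;  out ∅∪∅=∅
  n30('eecec'): parent n29 fail=24; on 'c' 24→4→0 → fail=23;  out ∅∪∅=∅
  n13('aabead'): parent n12 fail=8; on 'd' 8→0 → fail=0;  out {2}∪∅={2}
  n18('eddddd'): parent n17 fail=0; on 'd' 0 → fail=0;  out {3}∪∅={3}
  n22('edbdea'): parent n21 fail=4; on 'a' 4→0 → fail=8;  out {4}∪∅={4}
  n31('eecece'): parent n30 fail=23; on 'e' 23 → fail=24;  out {6}∪∅={6}

Text stream:
[0] read 'e'  n0⇒n4
[1] read 'a'  n4⇒n8 ·f
[2] read 'e'  n8⇒n4 ·f
[3] read 'd'  n4⇒n14
[4] read 'b'  n14⇒n19
[5] read 'd'  n19⇒n20
[6] read 'e'  n20⇒n21
[7] read 'a'  n21⇒n22  ** P4@[2:7]
[8] read 'e'  n22⇒n4 ·f
[9] read 'e'  n4⇒n27
[10] read 'd'  n27⇒n14 ·f
[11] read 'd'  n14⇒n15
[12] read 'd'  n15⇒n16
[13] read 'd'  n16⇒n17
[14] read 'd'  n17⇒n18  ** P3@[9:14]
[15] read 'b'  n18⇒n1 ·f
[16] read 'b'  n1⇒n32
[17] read 'e'  n32⇒n4 ·f
[18] read 'e'  n4⇒n27
[19] read 'c'  n27⇒n28
[20] read 'e'  n28⇒n29
[21] read 'c'  n29⇒n30
[22] read 'e'  n30⇒n31  ** P6@[17:22]
[23] read 'e'  n31⇒n25 ·f
[24] read 'd'  n25⇒n14 ·f
[25] read 'b'  n14⇒n19
[26] read 'd'  n19⇒n20
[27] read 'e'  n20⇒n21
[28] read 'a'  n21⇒n22  ** P4@[23:28]
[29] read 'd'  n22⇒n0 ·f
[30] read 'e'  n0⇒n4
[31] read 'b'  n4⇒n5
[32] read 'b'  n5⇒n6
[33] read 'a'  n6⇒n7  ** P1@[30:33],P7@[31:33]
[34] read 'e'  n7⇒n4 ·f
[35] read 'b'  n4⇒n5
[36] read 'b'  n5⇒n6
[37] read 'a'  n6⇒n7  ** P1@[34:37],P7@[35:37]
[38] read 'd'  n7⇒n0 ·f
[39] read 'c'  n0⇒n23
[40] read 'e'  n23⇒n24
[41] read 'e'  n24⇒n25
[42] read 'e'  n25⇒n26  ** P5@[39:42]
[43] read 'b'  n26⇒n5 ·f
[44] read 'b'  n5⇒n6
[45] read 'a'  n6⇒n7  ** P1@[42:45],P7@[43:45]
[46] read 'c'  n7⇒n23 ·f
[47] read 'e'  n23⇒n24
[48] read 'e'  n24⇒n25
[49] read 'e'  n25⇒n26  ** P5@[46:49]
[50] read 'b'  n26⇒n5 ·f
[51] read 'e'  n5⇒n4 ·f
[52] read 'd'  n4⇒n14
[53] read 'b'  n14⇒n19
[54] read 'd'  n19⇒n20
[55] read 'e'  n20⇒n21
[56] read 'a'  n21⇒n22  ** P4@[51:56]
[57] read 'c'  n22⇒n23 ·f
[58] read 'e'  n23⇒n24
[59] read 'b'  n24⇒n5 ·f

All matches (sorted): [[7,4],[14,3],[22,6],[28,4],[33,1],[33,7],[37,1],[37,7],[42,5],[45,1],[45,7],[49,5],[56,4]]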